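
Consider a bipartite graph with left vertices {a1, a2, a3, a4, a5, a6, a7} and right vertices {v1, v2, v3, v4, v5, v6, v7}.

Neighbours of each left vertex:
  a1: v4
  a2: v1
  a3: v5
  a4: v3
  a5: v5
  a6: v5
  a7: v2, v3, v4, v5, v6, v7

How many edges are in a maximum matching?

One maximum matching: a1–v4, a2–v1, a3–v5, a4–v3, a7–v2.
The set {a3, a5, a6} has only 1 neighbour ({v5}), so by Hall's theorem at most 5 of the 7 left vertices can be matched.

5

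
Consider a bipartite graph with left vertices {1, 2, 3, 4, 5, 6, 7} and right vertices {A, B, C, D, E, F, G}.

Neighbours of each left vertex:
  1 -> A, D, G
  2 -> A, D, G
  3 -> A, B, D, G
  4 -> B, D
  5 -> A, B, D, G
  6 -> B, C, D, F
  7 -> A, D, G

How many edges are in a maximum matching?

One maximum matching: 1→A, 2→D, 3→G, 4→B, 6→F.
The set {1, 2, 3, 4, 5, 7} has only 4 neighbours ({A, B, D, G}), so by Hall's theorem at most 5 of the 7 left vertices can be matched.

5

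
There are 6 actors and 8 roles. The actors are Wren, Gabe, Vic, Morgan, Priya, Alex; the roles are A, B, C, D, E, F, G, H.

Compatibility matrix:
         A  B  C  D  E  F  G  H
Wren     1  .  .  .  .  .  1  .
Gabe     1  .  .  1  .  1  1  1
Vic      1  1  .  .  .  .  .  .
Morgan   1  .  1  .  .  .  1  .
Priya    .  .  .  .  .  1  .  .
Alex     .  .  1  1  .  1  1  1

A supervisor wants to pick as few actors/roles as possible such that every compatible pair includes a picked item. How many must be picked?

6

The 6 edges Wren–A, Gabe–H, Vic–B, Morgan–C, Priya–F, Alex–G form a matching, so any vertex cover needs at least 6 vertices (one per matched edge).
Conversely {Wren, Gabe, Vic, Morgan, Priya, Alex} meets every edge and has exactly 6 vertices, so 6 is optimal.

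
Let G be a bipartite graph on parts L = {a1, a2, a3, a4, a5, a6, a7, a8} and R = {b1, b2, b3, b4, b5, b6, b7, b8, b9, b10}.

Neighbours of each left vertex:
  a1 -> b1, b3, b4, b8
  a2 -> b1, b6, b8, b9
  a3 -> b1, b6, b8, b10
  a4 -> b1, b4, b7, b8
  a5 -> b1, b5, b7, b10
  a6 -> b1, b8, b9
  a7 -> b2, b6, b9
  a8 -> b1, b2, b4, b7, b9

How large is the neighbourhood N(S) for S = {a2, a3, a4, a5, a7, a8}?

9

The union of neighbours of {a2, a3, a4, a5, a7, a8} is {b1, b2, b4, b5, b6, b7, b8, b9, b10}, which has 9 elements.
Since |N(S)| = 9 ≥ |S| = 6, Hall's condition holds for this subset.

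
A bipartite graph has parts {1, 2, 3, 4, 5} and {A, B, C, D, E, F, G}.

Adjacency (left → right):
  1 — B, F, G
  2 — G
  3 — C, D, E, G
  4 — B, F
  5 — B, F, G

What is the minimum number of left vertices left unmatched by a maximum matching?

For example, pair 1–F, 2–G, 3–E, 4–B.
The set {1, 2, 4, 5} has only 3 neighbours ({B, F, G}), so by Hall's theorem at most 4 of the 5 left vertices can be matched.
That matches 4 of the 5, leaving 1 unmatched; no matching can do better.

1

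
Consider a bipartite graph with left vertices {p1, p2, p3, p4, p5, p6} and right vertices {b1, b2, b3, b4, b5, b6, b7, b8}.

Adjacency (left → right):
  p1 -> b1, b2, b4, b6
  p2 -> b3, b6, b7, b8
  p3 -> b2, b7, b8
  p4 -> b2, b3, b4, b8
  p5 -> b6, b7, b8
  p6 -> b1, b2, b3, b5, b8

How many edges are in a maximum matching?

6

A valid assignment of size 6: p1-b6, p2-b3, p3-b7, p4-b4, p5-b8, p6-b1.
This saturates every left vertex, so 6 is the maximum.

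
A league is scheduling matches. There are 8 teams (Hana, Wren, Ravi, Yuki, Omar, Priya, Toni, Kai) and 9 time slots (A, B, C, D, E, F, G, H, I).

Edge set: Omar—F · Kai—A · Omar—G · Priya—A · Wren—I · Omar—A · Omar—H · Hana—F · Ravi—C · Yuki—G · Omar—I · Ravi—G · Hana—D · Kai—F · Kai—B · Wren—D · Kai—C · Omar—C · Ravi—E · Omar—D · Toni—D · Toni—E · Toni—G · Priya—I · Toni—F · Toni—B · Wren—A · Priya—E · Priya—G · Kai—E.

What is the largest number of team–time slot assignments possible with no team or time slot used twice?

For example, pair Hana–F, Wren–D, Ravi–C, Yuki–G, Omar–H, Priya–I, Toni–E, Kai–A.
All 8 teams are matched, so no larger matching exists.

8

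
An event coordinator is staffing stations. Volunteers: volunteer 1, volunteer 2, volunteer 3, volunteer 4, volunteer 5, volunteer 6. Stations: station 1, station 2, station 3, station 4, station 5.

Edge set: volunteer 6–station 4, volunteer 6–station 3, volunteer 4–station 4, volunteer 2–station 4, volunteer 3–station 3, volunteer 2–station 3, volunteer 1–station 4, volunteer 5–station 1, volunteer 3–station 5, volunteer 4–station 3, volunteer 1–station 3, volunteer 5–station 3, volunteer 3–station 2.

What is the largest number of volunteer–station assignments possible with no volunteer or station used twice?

4

One maximum matching: volunteer 1→station 4, volunteer 2→station 3, volunteer 3→station 2, volunteer 5→station 1.
The set {volunteer 1, volunteer 2, volunteer 4, volunteer 6} has only 2 neighbours ({station 3, station 4}), so by Hall's theorem at most 4 of the 6 volunteers can be matched.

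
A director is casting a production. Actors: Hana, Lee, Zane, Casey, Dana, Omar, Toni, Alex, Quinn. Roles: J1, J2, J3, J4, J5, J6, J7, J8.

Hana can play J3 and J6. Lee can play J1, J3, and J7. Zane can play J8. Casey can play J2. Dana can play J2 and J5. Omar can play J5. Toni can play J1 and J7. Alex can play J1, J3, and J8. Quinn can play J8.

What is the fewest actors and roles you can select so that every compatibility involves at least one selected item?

The 7 edges Hana–J6, Lee–J7, Zane–J8, Casey–J2, Dana–J5, Toni–J1, Alex–J3 form a matching, so any vertex cover needs at least 7 vertices (one per matched edge).
Conversely {Hana, Lee, Toni, Alex, J2, J5, J8} meets every edge and has exactly 7 vertices, so 7 is optimal.

7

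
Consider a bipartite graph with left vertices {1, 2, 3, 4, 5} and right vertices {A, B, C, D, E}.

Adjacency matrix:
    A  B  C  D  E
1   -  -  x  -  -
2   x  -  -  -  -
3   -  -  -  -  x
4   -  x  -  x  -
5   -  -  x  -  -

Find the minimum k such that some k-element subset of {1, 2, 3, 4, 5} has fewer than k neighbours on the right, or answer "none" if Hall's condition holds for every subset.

Take S = {1, 5}. Its neighbourhood is {C}, so |N(S)| = 1 < |S| = 2.
No single vertex violates Hall's condition since each has at least one neighbour, so 2 is the minimum.

2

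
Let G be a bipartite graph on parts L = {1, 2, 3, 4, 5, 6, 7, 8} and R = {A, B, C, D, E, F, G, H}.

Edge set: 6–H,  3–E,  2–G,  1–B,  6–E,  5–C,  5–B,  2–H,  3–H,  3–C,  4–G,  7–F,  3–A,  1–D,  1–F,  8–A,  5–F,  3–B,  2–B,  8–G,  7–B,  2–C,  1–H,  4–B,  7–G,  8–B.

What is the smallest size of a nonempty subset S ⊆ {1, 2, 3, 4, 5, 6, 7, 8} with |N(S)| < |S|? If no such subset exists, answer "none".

none

A matching saturating every left vertex exists, for instance 1→D, 2→H, 3→A, 4→G, 5→C, 6→E, 7→F, 8→B.
By Hall's marriage theorem, this means |N(S)| ≥ |S| for every subset S, so no violating subset exists.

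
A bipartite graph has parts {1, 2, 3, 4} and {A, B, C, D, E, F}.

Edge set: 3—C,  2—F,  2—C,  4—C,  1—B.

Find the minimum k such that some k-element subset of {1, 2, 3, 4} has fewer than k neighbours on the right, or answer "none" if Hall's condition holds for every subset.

2

Take S = {3, 4}. Its neighbourhood is {C}, so |N(S)| = 1 < |S| = 2.
No single vertex violates Hall's condition since each has at least one neighbour, so 2 is the minimum.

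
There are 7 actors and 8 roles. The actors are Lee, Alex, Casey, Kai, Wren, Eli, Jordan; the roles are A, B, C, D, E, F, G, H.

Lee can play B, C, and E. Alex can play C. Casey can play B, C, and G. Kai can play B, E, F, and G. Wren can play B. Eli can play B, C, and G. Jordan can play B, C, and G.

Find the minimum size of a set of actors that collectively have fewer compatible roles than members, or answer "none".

4

Take S = {Alex, Casey, Wren, Eli}. Its neighbourhood is {B, C, G}, so |N(S)| = 3 < |S| = 4.
Every subset of size less than 4 has at least as many neighbours as members, so 4 is the minimum.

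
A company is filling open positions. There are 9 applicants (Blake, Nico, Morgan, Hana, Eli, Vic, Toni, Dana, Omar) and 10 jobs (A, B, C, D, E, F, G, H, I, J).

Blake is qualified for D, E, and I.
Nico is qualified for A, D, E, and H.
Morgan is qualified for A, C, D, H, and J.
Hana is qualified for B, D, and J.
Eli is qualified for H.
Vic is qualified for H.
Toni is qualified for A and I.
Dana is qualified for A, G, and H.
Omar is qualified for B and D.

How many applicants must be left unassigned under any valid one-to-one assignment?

1

One maximum matching: Blake→D, Nico→E, Morgan→A, Hana→J, Eli→H, Toni→I, Dana→G, Omar→B.
The set {Eli, Vic} has only 1 neighbour ({H}), so by Hall's theorem at most 8 of the 9 applicants can be matched.
That matches 8 of the 9, leaving 1 unmatched; no matching can do better.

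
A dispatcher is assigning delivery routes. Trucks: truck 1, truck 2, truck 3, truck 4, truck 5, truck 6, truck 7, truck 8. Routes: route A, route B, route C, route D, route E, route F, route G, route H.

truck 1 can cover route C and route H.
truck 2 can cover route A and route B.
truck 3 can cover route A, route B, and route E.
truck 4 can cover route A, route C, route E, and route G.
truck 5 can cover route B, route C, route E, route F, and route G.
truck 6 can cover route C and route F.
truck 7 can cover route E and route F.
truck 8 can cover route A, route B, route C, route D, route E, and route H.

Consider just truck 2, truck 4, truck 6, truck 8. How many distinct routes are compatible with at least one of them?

8

The union of neighbours of {truck 2, truck 4, truck 6, truck 8} is {route A, route B, route C, route D, route E, route F, route G, route H}, which has 8 elements.
Since |N(S)| = 8 ≥ |S| = 4, Hall's condition holds for this subset.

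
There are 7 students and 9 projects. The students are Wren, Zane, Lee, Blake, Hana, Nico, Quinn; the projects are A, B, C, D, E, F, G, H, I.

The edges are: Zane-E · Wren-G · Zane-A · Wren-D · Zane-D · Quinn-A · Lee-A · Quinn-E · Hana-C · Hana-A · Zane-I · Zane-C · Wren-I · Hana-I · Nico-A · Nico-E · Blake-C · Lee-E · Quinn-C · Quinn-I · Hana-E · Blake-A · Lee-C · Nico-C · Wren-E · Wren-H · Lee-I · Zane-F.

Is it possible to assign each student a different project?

No

The set {Lee, Blake, Hana, Nico, Quinn} has only 4 neighbours ({A, C, E, I}), so by Hall's theorem at most 6 of the 7 students can be matched.
Hence no matching covers every student.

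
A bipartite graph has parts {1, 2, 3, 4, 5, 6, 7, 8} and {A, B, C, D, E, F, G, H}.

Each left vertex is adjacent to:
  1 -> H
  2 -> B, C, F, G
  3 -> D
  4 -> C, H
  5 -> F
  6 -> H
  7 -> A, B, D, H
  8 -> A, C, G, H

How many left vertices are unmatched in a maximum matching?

1

For example, pair 1-H, 2-B, 3-D, 4-C, 5-F, 7-A, 8-G.
The set {1, 6} has only 1 neighbour ({H}), so by Hall's theorem at most 7 of the 8 left vertices can be matched.
That matches 7 of the 8, leaving 1 unmatched; no matching can do better.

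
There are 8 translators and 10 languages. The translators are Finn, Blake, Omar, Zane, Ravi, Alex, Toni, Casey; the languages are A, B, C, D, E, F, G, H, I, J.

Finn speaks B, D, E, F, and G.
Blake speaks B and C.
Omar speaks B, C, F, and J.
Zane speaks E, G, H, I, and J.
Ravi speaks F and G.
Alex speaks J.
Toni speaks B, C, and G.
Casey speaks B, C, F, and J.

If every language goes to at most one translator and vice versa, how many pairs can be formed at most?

For example, pair Finn–D, Blake–C, Omar–F, Zane–E, Ravi–G, Alex–J, Toni–B.
The set {Blake, Omar, Ravi, Alex, Toni, Casey} has only 5 neighbours ({B, C, F, G, J}), so by Hall's theorem at most 7 of the 8 translators can be matched.

7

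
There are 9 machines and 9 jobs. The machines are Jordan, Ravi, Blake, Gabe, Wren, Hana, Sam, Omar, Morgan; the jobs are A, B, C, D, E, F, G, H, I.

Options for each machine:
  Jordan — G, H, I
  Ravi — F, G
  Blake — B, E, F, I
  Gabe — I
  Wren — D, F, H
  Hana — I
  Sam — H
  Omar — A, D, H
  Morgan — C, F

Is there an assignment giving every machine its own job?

The set {Gabe, Hana} has only 1 neighbour ({I}), so by Hall's theorem at most 8 of the 9 machines can be matched.
Hence no matching covers every machine.

No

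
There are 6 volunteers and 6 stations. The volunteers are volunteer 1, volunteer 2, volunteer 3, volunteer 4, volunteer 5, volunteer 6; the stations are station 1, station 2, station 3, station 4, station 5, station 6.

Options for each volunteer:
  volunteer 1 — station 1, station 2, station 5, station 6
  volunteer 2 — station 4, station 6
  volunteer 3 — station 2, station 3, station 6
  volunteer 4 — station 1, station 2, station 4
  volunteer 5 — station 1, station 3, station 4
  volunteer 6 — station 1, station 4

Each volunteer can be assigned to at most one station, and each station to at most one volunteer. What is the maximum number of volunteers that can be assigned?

A valid assignment of size 6: volunteer 1→station 5, volunteer 2→station 6, volunteer 3→station 2, volunteer 4→station 4, volunteer 5→station 3, volunteer 6→station 1.
All 6 volunteers are matched, so no larger matching exists.

6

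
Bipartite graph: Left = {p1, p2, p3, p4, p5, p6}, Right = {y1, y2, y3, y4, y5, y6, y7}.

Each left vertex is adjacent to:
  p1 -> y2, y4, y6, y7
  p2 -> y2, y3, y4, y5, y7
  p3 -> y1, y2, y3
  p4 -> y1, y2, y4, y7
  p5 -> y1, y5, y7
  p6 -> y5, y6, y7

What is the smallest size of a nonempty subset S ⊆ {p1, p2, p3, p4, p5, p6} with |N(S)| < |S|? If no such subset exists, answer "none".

A matching saturating every left vertex exists, for instance p1→y2, p2→y4, p3→y3, p4→y1, p5→y5, p6→y7.
By Hall's marriage theorem, this means |N(S)| ≥ |S| for every subset S, so no violating subset exists.

none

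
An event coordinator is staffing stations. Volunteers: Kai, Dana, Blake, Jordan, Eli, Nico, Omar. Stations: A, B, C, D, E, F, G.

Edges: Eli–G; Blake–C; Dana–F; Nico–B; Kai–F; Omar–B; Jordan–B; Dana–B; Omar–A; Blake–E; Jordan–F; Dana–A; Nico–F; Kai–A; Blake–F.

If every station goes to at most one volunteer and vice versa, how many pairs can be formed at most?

A valid assignment of size 5: Kai–A, Dana–F, Blake–E, Jordan–B, Eli–G.
The set {Kai, Dana, Jordan, Nico, Omar} has only 3 neighbours ({A, B, F}), so by Hall's theorem at most 5 of the 7 volunteers can be matched.

5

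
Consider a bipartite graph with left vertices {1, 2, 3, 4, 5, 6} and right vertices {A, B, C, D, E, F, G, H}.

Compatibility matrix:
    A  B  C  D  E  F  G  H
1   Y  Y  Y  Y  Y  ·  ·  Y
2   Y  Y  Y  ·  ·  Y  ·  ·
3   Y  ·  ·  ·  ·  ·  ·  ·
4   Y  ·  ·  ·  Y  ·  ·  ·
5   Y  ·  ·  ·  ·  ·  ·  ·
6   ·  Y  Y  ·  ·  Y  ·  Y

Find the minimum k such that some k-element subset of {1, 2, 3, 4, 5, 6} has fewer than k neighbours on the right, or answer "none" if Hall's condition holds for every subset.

Take S = {3, 5}. Its neighbourhood is {A}, so |N(S)| = 1 < |S| = 2.
No single vertex violates Hall's condition since each has at least one neighbour, so 2 is the minimum.

2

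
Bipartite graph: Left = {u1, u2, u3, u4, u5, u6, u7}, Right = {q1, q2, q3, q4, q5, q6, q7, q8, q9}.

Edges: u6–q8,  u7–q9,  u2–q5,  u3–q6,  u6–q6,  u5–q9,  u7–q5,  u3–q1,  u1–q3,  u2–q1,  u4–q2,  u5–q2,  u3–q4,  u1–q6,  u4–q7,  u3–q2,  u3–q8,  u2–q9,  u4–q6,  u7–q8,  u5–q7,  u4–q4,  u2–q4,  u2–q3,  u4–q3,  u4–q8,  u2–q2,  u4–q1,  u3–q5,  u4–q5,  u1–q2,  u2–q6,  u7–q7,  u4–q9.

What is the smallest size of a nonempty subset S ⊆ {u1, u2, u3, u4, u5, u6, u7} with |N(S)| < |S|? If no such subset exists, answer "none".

none

A matching saturating every left vertex exists, for instance u1→q2, u2→q4, u3→q1, u4→q9, u5→q7, u6→q6, u7→q8.
By Hall's marriage theorem, this means |N(S)| ≥ |S| for every subset S, so no violating subset exists.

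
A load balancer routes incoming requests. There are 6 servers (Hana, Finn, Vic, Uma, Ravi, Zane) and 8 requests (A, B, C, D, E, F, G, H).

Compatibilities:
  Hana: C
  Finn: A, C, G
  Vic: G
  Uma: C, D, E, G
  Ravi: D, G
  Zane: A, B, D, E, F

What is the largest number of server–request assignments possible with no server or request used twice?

6

One maximum matching: Hana→C, Finn→A, Vic→G, Uma→E, Ravi→D, Zane→B.
This saturates every server, so 6 is the maximum.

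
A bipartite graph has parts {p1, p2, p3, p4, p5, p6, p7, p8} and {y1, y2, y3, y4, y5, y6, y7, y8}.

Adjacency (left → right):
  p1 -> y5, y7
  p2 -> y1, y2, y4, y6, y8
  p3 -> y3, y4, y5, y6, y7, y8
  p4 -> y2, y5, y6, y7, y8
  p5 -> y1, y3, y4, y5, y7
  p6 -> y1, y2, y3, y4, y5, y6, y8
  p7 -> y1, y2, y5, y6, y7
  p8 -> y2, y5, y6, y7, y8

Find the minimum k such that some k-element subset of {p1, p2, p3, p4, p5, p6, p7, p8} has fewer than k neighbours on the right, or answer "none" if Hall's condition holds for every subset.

A matching saturating every left vertex exists, for instance p1→y5, p2→y4, p3→y3, p4→y8, p5→y1, p6→y2, p7→y6, p8→y7.
By Hall's marriage theorem, this means |N(S)| ≥ |S| for every subset S, so no violating subset exists.

none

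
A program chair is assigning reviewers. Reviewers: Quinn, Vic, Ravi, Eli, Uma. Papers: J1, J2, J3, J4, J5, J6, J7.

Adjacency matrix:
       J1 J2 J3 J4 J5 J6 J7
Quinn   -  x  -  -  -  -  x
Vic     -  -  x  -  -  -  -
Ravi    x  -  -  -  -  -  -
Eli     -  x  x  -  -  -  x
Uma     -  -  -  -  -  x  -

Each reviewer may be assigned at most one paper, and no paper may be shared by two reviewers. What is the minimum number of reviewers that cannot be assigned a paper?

0

For example, pair Quinn–J2, Vic–J3, Ravi–J1, Eli–J7, Uma–J6.
All 5 reviewers are matched, so no larger matching exists.
That matches 5 of the 5, leaving 0 unmatched; no matching can do better.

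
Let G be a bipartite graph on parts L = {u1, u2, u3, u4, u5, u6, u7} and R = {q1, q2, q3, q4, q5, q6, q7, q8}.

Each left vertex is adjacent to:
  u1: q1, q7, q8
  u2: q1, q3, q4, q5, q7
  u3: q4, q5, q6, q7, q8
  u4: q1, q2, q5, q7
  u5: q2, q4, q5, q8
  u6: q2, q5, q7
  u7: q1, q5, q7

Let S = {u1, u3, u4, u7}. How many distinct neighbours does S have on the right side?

The union of neighbours of {u1, u3, u4, u7} is {q1, q2, q4, q5, q6, q7, q8}, which has 7 elements.
Since |N(S)| = 7 ≥ |S| = 4, Hall's condition holds for this subset.

7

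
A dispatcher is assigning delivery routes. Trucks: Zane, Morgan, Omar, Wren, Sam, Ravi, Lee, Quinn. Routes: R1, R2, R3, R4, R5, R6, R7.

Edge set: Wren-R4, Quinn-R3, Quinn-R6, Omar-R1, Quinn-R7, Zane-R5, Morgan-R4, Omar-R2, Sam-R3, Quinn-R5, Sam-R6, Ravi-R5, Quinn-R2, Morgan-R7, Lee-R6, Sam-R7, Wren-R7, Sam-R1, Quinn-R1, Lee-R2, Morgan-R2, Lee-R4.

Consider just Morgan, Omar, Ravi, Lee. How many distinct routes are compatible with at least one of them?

The union of neighbours of {Morgan, Omar, Ravi, Lee} is {R1, R2, R4, R5, R6, R7}, which has 6 elements.
Since |N(S)| = 6 ≥ |S| = 4, Hall's condition holds for this subset.

6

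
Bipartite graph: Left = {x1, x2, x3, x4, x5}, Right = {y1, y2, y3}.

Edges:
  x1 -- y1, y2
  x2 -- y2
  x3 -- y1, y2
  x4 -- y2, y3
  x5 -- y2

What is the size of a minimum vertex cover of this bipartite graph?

The 3 edges x1–y1, x2–y2, x4–y3 form a matching, so any vertex cover needs at least 3 vertices (one per matched edge).
Conversely {x4, y1, y2} meets every edge and has exactly 3 vertices, so 3 is optimal.

3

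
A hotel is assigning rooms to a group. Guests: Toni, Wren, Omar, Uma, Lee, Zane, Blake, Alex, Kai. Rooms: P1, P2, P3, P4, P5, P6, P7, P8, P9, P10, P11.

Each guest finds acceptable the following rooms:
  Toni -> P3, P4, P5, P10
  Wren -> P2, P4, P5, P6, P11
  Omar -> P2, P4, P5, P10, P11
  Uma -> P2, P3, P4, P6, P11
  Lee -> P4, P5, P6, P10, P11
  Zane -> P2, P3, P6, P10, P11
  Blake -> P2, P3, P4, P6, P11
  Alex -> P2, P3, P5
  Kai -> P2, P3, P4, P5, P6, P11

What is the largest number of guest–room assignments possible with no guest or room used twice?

7

A valid assignment of size 7: Toni–P4, Wren–P6, Omar–P5, Uma–P11, Lee–P10, Zane–P2, Blake–P3.
The set {Toni, Wren, Omar, Uma, Lee, Zane, Blake, Alex, Kai} has only 7 neighbours ({P10, P11, P2, P3, P4, P5, P6}), so by Hall's theorem at most 7 of the 9 guests can be matched.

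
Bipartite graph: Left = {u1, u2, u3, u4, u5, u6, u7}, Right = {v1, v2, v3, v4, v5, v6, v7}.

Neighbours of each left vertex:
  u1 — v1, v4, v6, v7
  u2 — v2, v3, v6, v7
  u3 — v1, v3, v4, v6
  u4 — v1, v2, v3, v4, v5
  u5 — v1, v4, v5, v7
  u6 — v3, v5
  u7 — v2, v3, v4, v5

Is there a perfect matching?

Yes

One maximum matching: u1–v4, u2–v7, u3–v6, u4–v3, u5–v1, u6–v5, u7–v2.
Every left vertex is matched, so this is a perfect matching.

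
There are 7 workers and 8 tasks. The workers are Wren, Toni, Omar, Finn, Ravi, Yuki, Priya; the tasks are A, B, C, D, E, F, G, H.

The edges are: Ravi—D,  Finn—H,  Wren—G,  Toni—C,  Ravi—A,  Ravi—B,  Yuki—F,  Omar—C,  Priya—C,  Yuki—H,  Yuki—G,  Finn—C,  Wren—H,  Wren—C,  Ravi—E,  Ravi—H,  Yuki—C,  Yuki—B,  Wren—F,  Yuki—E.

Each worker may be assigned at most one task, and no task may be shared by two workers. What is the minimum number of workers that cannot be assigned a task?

One maximum matching: Wren-F, Toni-C, Finn-H, Ravi-A, Yuki-G.
The set {Toni, Omar, Priya} has only 1 neighbour ({C}), so by Hall's theorem at most 5 of the 7 workers can be matched.
That matches 5 of the 7, leaving 2 unmatched; no matching can do better.

2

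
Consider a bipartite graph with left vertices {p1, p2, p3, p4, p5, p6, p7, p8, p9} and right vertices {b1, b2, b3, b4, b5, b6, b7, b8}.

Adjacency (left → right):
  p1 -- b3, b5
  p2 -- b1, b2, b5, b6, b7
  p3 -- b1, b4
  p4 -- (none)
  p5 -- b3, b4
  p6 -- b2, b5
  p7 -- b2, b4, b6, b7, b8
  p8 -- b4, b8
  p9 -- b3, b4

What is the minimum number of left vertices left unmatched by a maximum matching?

One maximum matching: p1–b5, p2–b7, p3–b1, p5–b4, p6–b2, p7–b6, p8–b8, p9–b3.
The set {p4} has only 0 neighbours (∅), so by Hall's theorem at most 8 of the 9 left vertices can be matched.
That matches 8 of the 9, leaving 1 unmatched; no matching can do better.

1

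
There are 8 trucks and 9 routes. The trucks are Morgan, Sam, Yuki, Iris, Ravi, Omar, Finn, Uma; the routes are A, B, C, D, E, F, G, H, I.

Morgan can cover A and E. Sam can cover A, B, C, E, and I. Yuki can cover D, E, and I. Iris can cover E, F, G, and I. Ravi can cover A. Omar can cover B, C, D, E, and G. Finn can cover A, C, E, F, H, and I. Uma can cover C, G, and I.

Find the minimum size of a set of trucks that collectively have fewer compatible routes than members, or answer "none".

A matching saturating every truck exists, for instance Morgan→E, Sam→B, Yuki→D, Iris→F, Ravi→A, Omar→G, Finn→H, Uma→C.
By Hall's marriage theorem, this means |N(S)| ≥ |S| for every subset S, so no violating subset exists.

none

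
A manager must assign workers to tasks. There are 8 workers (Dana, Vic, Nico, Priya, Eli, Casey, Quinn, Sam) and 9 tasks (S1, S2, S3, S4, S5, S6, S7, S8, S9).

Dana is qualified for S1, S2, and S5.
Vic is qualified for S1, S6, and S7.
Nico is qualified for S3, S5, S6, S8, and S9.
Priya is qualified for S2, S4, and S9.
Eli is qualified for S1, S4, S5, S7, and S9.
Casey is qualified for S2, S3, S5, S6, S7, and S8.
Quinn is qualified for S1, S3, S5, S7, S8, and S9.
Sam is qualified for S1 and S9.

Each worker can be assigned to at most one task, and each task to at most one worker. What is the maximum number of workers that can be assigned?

A valid assignment of size 8: Dana-S5, Vic-S1, Nico-S3, Priya-S2, Eli-S4, Casey-S6, Quinn-S7, Sam-S9.
This saturates every worker, so 8 is the maximum.

8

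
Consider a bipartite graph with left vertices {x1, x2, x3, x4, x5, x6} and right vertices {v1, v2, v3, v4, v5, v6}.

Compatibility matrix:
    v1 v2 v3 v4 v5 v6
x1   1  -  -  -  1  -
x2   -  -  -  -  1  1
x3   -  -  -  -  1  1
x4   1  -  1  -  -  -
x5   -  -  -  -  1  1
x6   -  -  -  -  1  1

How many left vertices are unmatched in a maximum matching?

One maximum matching: x1→v1, x2→v5, x3→v6, x4→v3.
The set {x2, x3, x5, x6} has only 2 neighbours ({v5, v6}), so by Hall's theorem at most 4 of the 6 left vertices can be matched.
That matches 4 of the 6, leaving 2 unmatched; no matching can do better.

2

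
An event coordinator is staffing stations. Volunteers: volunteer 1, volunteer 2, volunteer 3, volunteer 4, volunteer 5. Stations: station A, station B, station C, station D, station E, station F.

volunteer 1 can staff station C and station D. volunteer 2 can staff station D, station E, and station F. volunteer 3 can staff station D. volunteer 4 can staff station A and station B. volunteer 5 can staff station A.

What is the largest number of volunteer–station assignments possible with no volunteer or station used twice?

A valid assignment of size 5: volunteer 1→station C, volunteer 2→station F, volunteer 3→station D, volunteer 4→station B, volunteer 5→station A.
All 5 volunteers are matched, so no larger matching exists.

5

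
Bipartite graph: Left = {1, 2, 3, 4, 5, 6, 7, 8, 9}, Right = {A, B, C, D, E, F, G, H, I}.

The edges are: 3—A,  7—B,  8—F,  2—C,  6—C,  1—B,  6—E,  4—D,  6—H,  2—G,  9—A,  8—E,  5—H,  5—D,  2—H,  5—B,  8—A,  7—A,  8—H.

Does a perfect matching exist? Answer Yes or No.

No

The set {1, 3, 7, 9} has only 2 neighbours ({A, B}), so by Hall's theorem at most 7 of the 9 left vertices can be matched.
Hence no matching covers every left vertex.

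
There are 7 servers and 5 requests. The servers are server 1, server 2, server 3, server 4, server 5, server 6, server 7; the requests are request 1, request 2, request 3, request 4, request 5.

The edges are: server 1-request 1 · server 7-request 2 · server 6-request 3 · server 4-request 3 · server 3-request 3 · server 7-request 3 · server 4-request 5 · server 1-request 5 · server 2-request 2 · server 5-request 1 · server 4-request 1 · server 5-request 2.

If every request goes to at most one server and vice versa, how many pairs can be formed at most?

For example, pair server 1–request 1, server 2–request 2, server 3–request 3, server 4–request 5.
The set {server 1, server 2, server 3, server 4, server 5, server 6, server 7} has only 4 neighbours ({request 1, request 2, request 3, request 5}), so by Hall's theorem at most 4 of the 7 servers can be matched.

4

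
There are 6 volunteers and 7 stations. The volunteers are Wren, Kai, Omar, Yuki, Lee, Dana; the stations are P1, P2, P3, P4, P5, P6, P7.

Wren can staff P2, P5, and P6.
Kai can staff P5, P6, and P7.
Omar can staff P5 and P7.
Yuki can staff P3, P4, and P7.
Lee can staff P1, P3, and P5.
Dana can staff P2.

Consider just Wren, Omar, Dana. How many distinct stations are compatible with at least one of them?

4

The union of neighbours of {Wren, Omar, Dana} is {P2, P5, P6, P7}, which has 4 elements.
Since |N(S)| = 4 ≥ |S| = 3, Hall's condition holds for this subset.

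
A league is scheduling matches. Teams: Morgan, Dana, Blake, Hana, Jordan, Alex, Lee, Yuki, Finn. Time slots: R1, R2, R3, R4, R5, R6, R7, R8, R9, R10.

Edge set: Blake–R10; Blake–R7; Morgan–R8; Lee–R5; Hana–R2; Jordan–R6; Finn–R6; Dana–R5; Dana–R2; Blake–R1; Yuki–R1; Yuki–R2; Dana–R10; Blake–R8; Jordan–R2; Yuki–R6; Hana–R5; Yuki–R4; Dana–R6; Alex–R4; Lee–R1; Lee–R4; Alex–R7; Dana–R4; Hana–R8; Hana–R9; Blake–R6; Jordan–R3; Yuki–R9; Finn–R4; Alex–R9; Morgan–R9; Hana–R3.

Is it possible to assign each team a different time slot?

Yes

One maximum matching: Morgan-R8, Dana-R2, Blake-R10, Hana-R3, Jordan-R6, Alex-R7, Lee-R5, Yuki-R9, Finn-R4.
Every team is matched, so this matching saturates all of them.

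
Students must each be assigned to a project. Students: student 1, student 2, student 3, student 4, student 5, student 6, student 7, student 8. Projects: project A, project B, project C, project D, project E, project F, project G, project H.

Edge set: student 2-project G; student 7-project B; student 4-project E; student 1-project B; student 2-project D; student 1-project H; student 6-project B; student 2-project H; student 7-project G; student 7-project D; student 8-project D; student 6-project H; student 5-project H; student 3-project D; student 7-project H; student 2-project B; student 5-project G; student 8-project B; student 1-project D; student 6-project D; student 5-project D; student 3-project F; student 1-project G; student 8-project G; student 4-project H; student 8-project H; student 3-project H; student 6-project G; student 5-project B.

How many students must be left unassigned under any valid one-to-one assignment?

For example, pair student 1→project D, student 2→project B, student 3→project F, student 4→project E, student 5→project G, student 6→project H.
The set {student 1, student 2, student 5, student 6, student 7, student 8} has only 4 neighbours ({project B, project D, project G, project H}), so by Hall's theorem at most 6 of the 8 students can be matched.
That matches 6 of the 8, leaving 2 unmatched; no matching can do better.

2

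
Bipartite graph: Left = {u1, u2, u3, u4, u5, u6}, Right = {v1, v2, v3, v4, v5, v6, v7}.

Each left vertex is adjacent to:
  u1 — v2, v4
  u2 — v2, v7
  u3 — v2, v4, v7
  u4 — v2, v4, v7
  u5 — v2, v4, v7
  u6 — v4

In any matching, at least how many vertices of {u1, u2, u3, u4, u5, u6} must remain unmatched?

A valid assignment of size 3: u1–v4, u2–v7, u3–v2.
The set {u1, u2, u3, u4, u5, u6} has only 3 neighbours ({v2, v4, v7}), so by Hall's theorem at most 3 of the 6 left vertices can be matched.
That matches 3 of the 6, leaving 3 unmatched; no matching can do better.

3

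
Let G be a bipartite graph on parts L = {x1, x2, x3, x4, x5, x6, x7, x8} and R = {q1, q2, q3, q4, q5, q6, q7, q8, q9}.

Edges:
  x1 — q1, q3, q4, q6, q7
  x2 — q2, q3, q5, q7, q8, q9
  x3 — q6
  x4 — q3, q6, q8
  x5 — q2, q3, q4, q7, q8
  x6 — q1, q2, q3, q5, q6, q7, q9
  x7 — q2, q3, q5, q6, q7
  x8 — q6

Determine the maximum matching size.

7

A valid assignment of size 7: x1→q4, x2→q9, x3→q6, x4→q3, x5→q8, x6→q1, x7→q7.
The set {x3, x8} has only 1 neighbour ({q6}), so by Hall's theorem at most 7 of the 8 left vertices can be matched.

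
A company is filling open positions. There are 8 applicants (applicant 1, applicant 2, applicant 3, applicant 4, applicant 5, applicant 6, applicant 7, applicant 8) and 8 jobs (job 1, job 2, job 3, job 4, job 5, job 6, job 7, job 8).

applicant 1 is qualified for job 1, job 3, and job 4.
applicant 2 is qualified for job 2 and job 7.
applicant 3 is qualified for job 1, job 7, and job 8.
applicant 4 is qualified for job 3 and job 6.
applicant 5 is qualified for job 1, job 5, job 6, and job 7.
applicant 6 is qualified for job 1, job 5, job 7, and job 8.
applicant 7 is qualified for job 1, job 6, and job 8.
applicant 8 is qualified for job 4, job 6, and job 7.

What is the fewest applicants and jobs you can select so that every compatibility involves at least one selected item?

A maximum matching has 8 edges (e.g. applicant 1–job 4, applicant 2–job 2, applicant 3–job 7, applicant 4–job 3, applicant 5–job 5, applicant 6–job 8, applicant 7–job 1, applicant 8–job 6).
By König's theorem the minimum vertex cover has the same size. One such cover is {applicant 1, applicant 2, applicant 3, applicant 4, applicant 5, applicant 6, applicant 7, applicant 8}.

8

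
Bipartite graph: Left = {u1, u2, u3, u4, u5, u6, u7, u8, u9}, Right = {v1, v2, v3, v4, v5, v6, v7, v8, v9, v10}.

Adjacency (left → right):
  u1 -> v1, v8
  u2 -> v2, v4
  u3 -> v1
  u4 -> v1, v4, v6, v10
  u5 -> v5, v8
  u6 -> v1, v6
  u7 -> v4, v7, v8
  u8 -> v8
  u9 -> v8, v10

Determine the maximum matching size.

8

A valid assignment of size 8: u1-v8, u2-v2, u3-v1, u4-v4, u5-v5, u6-v6, u7-v7, u9-v10.
The set {u1, u3, u8} has only 2 neighbours ({v1, v8}), so by Hall's theorem at most 8 of the 9 left vertices can be matched.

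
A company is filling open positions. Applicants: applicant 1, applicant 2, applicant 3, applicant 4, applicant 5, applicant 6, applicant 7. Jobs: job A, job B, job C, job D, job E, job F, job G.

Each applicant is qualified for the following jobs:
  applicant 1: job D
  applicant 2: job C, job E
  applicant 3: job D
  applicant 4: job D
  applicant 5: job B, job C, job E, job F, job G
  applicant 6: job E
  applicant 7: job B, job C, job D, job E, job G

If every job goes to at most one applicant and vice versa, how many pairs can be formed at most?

5

One maximum matching: applicant 1→job D, applicant 2→job C, applicant 5→job F, applicant 6→job E, applicant 7→job B.
The set {applicant 1, applicant 3, applicant 4} has only 1 neighbour ({job D}), so by Hall's theorem at most 5 of the 7 applicants can be matched.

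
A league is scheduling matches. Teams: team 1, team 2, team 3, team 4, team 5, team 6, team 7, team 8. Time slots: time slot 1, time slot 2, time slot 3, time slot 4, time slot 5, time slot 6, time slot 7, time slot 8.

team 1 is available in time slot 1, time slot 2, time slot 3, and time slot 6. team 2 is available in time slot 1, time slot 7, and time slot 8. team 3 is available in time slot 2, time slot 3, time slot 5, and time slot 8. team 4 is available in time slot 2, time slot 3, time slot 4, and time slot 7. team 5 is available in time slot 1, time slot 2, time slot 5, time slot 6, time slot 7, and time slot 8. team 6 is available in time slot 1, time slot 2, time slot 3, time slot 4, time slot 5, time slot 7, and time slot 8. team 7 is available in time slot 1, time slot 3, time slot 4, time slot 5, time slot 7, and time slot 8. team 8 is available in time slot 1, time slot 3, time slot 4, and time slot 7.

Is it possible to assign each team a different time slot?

Yes

One maximum matching: team 1→time slot 6, team 2→time slot 1, team 3→time slot 3, team 4→time slot 2, team 5→time slot 7, team 6→time slot 5, team 7→time slot 8, team 8→time slot 4.
Every team is matched, so this is a perfect matching.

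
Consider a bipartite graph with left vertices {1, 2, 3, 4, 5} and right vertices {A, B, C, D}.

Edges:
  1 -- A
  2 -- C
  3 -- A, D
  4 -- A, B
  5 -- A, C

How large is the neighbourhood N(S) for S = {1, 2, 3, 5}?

The union of neighbours of {1, 2, 3, 5} is {A, C, D}, which has 3 elements.
Since |N(S)| = 3 < |S| = 4, Hall's condition fails for this subset.

3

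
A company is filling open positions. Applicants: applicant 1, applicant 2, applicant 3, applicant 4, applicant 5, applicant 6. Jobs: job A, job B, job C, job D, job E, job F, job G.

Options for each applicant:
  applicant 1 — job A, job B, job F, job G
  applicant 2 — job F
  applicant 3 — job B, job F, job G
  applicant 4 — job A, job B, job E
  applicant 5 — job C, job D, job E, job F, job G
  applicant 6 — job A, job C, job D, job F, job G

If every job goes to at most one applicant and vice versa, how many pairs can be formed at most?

6

For example, pair applicant 1→job A, applicant 2→job F, applicant 3→job B, applicant 4→job E, applicant 5→job G, applicant 6→job D.
This saturates every applicant, so 6 is the maximum.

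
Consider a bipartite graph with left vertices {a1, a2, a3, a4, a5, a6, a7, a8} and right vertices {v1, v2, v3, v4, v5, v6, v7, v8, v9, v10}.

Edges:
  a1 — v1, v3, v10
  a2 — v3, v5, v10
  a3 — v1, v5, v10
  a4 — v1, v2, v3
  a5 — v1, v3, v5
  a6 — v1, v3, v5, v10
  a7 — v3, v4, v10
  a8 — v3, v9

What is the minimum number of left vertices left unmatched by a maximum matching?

1

A valid assignment of size 7: a1-v10, a2-v3, a3-v5, a4-v2, a5-v1, a7-v4, a8-v9.
The set {a1, a2, a3, a5, a6} has only 4 neighbours ({v1, v10, v3, v5}), so by Hall's theorem at most 7 of the 8 left vertices can be matched.
That matches 7 of the 8, leaving 1 unmatched; no matching can do better.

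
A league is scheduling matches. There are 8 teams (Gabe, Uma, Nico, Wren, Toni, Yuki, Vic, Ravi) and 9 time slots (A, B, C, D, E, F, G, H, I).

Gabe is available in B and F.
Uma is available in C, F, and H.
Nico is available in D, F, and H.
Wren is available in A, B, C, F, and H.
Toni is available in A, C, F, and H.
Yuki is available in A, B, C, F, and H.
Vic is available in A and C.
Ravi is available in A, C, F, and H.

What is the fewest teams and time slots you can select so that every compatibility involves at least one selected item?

{Nico, A, B, C, F, H} is a vertex cover of size 6: every edge has an endpoint in this set.
No smaller cover exists because Gabe–B, Uma–C, Nico–D, Wren–H, Toni–F, Yuki–A is a matching of size 6, and a cover must include an endpoint of each of these disjoint edges (König's theorem).

6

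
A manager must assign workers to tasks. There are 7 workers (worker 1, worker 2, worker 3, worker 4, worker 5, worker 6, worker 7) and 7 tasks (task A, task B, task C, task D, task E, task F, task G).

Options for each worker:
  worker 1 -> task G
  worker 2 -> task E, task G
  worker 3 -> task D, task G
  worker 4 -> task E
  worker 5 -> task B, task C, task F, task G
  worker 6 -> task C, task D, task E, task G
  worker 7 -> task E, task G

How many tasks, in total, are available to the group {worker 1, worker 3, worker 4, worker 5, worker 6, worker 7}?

6

The union of neighbours of {worker 1, worker 3, worker 4, worker 5, worker 6, worker 7} is {task B, task C, task D, task E, task F, task G}, which has 6 elements.
Since |N(S)| = 6 ≥ |S| = 6, Hall's condition holds for this subset.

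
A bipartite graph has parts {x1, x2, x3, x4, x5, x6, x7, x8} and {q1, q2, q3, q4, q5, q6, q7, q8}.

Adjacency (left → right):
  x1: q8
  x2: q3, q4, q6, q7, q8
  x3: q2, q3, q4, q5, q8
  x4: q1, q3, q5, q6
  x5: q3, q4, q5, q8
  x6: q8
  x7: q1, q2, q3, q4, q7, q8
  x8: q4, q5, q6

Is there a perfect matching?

No

The set {x1, x6} has only 1 neighbour ({q8}), so by Hall's theorem at most 7 of the 8 left vertices can be matched.
Hence no matching covers every left vertex.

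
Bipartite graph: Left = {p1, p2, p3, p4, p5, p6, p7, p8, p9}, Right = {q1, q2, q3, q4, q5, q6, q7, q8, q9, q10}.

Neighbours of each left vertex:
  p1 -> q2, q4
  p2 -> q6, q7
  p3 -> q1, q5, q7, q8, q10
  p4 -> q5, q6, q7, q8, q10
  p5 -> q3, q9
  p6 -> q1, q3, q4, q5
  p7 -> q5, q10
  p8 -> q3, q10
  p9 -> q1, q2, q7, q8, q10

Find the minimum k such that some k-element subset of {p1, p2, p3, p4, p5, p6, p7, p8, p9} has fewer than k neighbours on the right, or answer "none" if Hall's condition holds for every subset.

A matching saturating every left vertex exists, for instance p1→q2, p2→q6, p3→q1, p4→q8, p5→q9, p6→q4, p7→q5, p8→q10, p9→q7.
By Hall's marriage theorem, this means |N(S)| ≥ |S| for every subset S, so no violating subset exists.

none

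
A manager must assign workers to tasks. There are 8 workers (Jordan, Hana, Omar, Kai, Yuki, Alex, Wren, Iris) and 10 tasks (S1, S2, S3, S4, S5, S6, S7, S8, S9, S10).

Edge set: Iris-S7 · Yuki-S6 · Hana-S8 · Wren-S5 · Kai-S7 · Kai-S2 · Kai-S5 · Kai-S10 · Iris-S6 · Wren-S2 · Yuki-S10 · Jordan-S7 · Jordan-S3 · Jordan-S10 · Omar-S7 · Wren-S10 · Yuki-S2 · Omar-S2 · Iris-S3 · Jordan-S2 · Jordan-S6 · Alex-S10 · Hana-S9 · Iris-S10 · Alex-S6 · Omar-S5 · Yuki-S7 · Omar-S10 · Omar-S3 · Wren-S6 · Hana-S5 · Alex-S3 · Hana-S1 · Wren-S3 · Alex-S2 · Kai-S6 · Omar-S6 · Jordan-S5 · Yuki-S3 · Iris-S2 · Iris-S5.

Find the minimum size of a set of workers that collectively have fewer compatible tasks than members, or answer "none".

7

Take S = {Jordan, Omar, Kai, Yuki, Alex, Wren, Iris}. Its neighbourhood is {S2, S3, S5, S6, S7, S10}, so |N(S)| = 6 < |S| = 7.
Every subset of size less than 7 has at least as many neighbours as members, so 7 is the minimum.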